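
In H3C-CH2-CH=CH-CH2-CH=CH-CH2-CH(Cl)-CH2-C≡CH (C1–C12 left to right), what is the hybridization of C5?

sp3

C5 has 4 σ bonds: steric number 4 → sp3.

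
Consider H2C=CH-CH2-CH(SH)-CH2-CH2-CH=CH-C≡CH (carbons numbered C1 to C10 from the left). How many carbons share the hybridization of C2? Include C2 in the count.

C2 is sp2 (one π bond).
C1: sp2 ✓
C2: sp2 ✓
C3: sp3
C4: sp3
C5: sp3
C6: sp3
C7: sp2 ✓
C8: sp2 ✓
C9: sp
C10: sp
4 carbons are sp2.

4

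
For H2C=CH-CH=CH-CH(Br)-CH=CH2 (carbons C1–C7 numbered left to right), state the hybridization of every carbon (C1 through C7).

C1 sp2, C2 sp2, C3 sp2, C4 sp2, C5 sp3, C6 sp2, C7 sp2

C1 (3 σ bonds, plus one π bond) has steric number 3: sp2.
C2 is sp2: 3 σ bonds, plus one π bond, 3 electron-density regions.
C3 is sp2: 3 σ bonds, plus one π bond, 3 electron-density regions.
C4 — 3 σ bonds, plus one π bond. Steric number 3, so sp2.
C5 (4 σ bonds) has steric number 4: sp3.
C6: 3 σ bonds, plus one π bond; 3 regions of electron density → sp2.
C7 has 3 σ bonds, plus one π bond: steric number 3 → sp2.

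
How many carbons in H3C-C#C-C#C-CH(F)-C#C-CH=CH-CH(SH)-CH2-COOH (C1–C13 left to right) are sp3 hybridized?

4

C1: sp3 ✓
C2: sp
C3: sp
C4: sp
C5: sp
C6: sp3 ✓
C7: sp
C8: sp
C9: sp2
C10: sp2
C11: sp3 ✓
C12: sp3 ✓
C13: sp2
C1, C6, C11, C12 → 4 sp3 carbons.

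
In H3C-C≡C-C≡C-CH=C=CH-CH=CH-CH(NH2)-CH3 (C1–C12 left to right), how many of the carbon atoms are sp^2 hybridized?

C1: sp3
C2: sp
C3: sp
C4: sp
C5: sp
C6: sp2 ✓
C7: sp
C8: sp2 ✓
C9: sp2 ✓
C10: sp2 ✓
C11: sp3
C12: sp3
C6, C8, C9, C10 → 4 sp2 carbons.

4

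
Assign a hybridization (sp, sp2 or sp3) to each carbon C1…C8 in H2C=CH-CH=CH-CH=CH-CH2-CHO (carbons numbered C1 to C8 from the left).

C1 sp2, C2 sp2, C3 sp2, C4 sp2, C5 sp2, C6 sp2, C7 sp3, C8 sp2

C1 is sp2: 3 σ bonds, plus one π bond, 3 electron-density regions.
C2 carries 3 σ bonds, plus one π bond, giving a steric number of 3, so it is sp2.
C3: 3 σ bonds, plus one π bond — 3 electron domains, sp2.
C4: 3 σ bonds, plus one π bond — 3 electron domains, sp2.
C5: 3 σ bonds, plus one π bond — 3 electron domains, sp2.
C6 (3 σ bonds, plus one π bond) has steric number 3: sp2.
C7 is sp3: 4 σ bonds, 4 electron-density regions.
C8 has 3 σ bonds, plus one π bond: steric number 3 → sp2.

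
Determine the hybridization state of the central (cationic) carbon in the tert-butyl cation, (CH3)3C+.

sp2

Three σ bonds and an empty p orbital; no lone pair → steric number 3 → sp2 and planar.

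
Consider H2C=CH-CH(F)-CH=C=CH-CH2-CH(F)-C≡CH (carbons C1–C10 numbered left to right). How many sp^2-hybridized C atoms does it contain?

4

C1: sp2 ✓
C2: sp2 ✓
C3: sp3
C4: sp2 ✓
C5: sp
C6: sp2 ✓
C7: sp3
C8: sp3
C9: sp
C10: sp
C1, C2, C4, C6 → 4 sp2 carbons.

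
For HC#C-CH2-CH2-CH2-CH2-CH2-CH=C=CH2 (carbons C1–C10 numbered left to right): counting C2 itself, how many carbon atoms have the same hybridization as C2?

C2 is sp (two π bonds).
C1: sp ✓
C2: sp ✓
C3: sp3
C4: sp3
C5: sp3
C6: sp3
C7: sp3
C8: sp2
C9: sp ✓
C10: sp2
3 carbons are sp.

3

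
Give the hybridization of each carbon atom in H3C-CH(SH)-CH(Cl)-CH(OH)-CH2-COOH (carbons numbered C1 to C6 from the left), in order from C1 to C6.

C1 sp3, C2 sp3, C3 sp3, C4 sp3, C5 sp3, C6 sp2

C1: 4 σ bonds; 4 regions of electron density → sp3.
C2: 4 σ bonds — 4 electron domains, sp3.
C3 — 4 σ bonds. Steric number 4, so sp3.
C4 carries 4 σ bonds, giving a steric number of 4, so it is sp3.
C5: 4 σ bonds; 4 regions of electron density → sp3.
C6 (3 σ bonds, plus one π bond) has steric number 3: sp2.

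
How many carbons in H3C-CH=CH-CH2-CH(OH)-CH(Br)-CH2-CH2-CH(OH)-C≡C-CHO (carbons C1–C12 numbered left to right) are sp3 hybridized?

7

C1: sp3 ✓
C2: sp2
C3: sp2
C4: sp3 ✓
C5: sp3 ✓
C6: sp3 ✓
C7: sp3 ✓
C8: sp3 ✓
C9: sp3 ✓
C10: sp
C11: sp
C12: sp2
C1, C4, C5, C6, C7, C8, C9 → 7 sp3 carbons.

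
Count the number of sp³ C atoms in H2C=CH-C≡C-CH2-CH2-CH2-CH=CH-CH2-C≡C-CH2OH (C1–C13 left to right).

5

C1: sp2
C2: sp2
C3: sp
C4: sp
C5: sp3 ✓
C6: sp3 ✓
C7: sp3 ✓
C8: sp2
C9: sp2
C10: sp3 ✓
C11: sp
C12: sp
C13: sp3 ✓
C5, C6, C7, C10, C13 → 5 sp3 carbons.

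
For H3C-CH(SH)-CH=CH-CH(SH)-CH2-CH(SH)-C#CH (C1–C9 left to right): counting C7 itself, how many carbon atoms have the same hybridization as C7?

C7 is sp3 (only σ bonds).
C1: sp3 ✓
C2: sp3 ✓
C3: sp2
C4: sp2
C5: sp3 ✓
C6: sp3 ✓
C7: sp3 ✓
C8: sp
C9: sp
5 carbons are sp3.

5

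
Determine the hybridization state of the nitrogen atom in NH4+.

sp3

Four σ bonds, no lone pair → sp3, tetrahedral.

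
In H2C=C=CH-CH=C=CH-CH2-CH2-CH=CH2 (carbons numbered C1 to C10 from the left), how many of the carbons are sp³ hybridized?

C1: sp2
C2: sp
C3: sp2
C4: sp2
C5: sp
C6: sp2
C7: sp3 ✓
C8: sp3 ✓
C9: sp2
C10: sp2
C7, C8 → 2 sp3 carbons.

2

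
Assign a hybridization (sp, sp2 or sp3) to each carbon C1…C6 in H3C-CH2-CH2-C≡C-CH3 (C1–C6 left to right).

C1: 4 σ bonds — 4 electron domains, sp3.
C2: 4 σ bonds — 4 electron domains, sp3.
C3 (4 σ bonds) has steric number 4: sp3.
C4 has 2 σ bonds, plus two π bonds: steric number 2 → sp.
C5: 2 σ bonds, plus two π bonds — 2 electron domains, sp.
C6 is sp3: 4 σ bonds, 4 electron-density regions.

C1 sp3, C2 sp3, C3 sp3, C4 sp, C5 sp, C6 sp3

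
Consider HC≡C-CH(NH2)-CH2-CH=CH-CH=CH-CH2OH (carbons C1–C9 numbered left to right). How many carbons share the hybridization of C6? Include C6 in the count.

C6 is sp2 (one π bond).
C1: sp
C2: sp
C3: sp3
C4: sp3
C5: sp2 ✓
C6: sp2 ✓
C7: sp2 ✓
C8: sp2 ✓
C9: sp3
4 carbons are sp2.

4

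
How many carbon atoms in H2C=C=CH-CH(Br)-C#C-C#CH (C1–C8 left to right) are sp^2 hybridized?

2

C1: sp2 ✓
C2: sp
C3: sp2 ✓
C4: sp3
C5: sp
C6: sp
C7: sp
C8: sp
C1, C3 → 2 sp2 carbons.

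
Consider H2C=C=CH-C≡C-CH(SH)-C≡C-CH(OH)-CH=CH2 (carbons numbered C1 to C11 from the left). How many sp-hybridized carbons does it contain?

C1: sp2
C2: sp ✓
C3: sp2
C4: sp ✓
C5: sp ✓
C6: sp3
C7: sp ✓
C8: sp ✓
C9: sp3
C10: sp2
C11: sp2
C2, C4, C5, C7, C8 → 5 sp carbons.

5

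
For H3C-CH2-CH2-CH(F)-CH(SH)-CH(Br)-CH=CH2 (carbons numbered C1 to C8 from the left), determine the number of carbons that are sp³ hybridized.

C1: sp3 ✓
C2: sp3 ✓
C3: sp3 ✓
C4: sp3 ✓
C5: sp3 ✓
C6: sp3 ✓
C7: sp2
C8: sp2
C1, C2, C3, C4, C5, C6 → 6 sp3 carbons.

6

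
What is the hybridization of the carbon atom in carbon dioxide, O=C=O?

sp

Two σ bonds, two π bonds → steric number 2 → sp.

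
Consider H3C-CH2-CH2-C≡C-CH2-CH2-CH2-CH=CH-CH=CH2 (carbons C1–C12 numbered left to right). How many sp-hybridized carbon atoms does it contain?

2

C1: sp3
C2: sp3
C3: sp3
C4: sp ✓
C5: sp ✓
C6: sp3
C7: sp3
C8: sp3
C9: sp2
C10: sp2
C11: sp2
C12: sp2
C4, C5 → 2 sp carbons.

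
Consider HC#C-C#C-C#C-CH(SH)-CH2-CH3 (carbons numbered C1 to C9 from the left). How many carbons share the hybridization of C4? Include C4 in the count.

C4 is sp (two π bonds).
C1: sp ✓
C2: sp ✓
C3: sp ✓
C4: sp ✓
C5: sp ✓
C6: sp ✓
C7: sp3
C8: sp3
C9: sp3
6 carbons are sp.

6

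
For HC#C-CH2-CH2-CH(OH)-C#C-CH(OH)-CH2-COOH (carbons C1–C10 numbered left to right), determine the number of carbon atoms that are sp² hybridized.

1

C1: sp
C2: sp
C3: sp3
C4: sp3
C5: sp3
C6: sp
C7: sp
C8: sp3
C9: sp3
C10: sp2 ✓
C10 → 1 sp2 carbon.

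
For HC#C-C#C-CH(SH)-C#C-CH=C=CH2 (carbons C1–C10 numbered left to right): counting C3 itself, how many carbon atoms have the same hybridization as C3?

C3 is sp (two π bonds).
C1: sp ✓
C2: sp ✓
C3: sp ✓
C4: sp ✓
C5: sp3
C6: sp ✓
C7: sp ✓
C8: sp2
C9: sp ✓
C10: sp2
7 carbons are sp.

7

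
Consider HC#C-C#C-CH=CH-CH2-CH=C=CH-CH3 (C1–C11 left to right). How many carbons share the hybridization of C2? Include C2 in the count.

5

C2 is sp (two π bonds).
C1: sp ✓
C2: sp ✓
C3: sp ✓
C4: sp ✓
C5: sp2
C6: sp2
C7: sp3
C8: sp2
C9: sp ✓
C10: sp2
C11: sp3
5 carbons are sp.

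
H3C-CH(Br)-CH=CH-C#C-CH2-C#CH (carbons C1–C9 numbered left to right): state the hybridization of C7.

sp^3

C7 carries 4 σ bonds, giving a steric number of 4, so it is sp3.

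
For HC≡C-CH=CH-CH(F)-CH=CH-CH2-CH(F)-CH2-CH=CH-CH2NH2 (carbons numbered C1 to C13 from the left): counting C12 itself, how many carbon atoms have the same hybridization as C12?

6

C12 is sp2 (one π bond).
C1: sp
C2: sp
C3: sp2 ✓
C4: sp2 ✓
C5: sp3
C6: sp2 ✓
C7: sp2 ✓
C8: sp3
C9: sp3
C10: sp3
C11: sp2 ✓
C12: sp2 ✓
C13: sp3
6 carbons are sp2.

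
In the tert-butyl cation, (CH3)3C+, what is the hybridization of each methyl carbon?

sp3

Each methyl carbon — 4 σ bonds. Steric number 4, so sp3.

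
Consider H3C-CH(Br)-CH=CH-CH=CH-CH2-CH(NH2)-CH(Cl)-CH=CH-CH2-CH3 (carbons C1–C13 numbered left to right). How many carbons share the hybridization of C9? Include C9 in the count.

7

C9 is sp3 (only σ bonds).
C1: sp3 ✓
C2: sp3 ✓
C3: sp2
C4: sp2
C5: sp2
C6: sp2
C7: sp3 ✓
C8: sp3 ✓
C9: sp3 ✓
C10: sp2
C11: sp2
C12: sp3 ✓
C13: sp3 ✓
7 carbons are sp3.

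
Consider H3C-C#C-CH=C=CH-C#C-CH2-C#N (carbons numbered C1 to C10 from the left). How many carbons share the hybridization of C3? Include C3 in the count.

C3 is sp (two π bonds).
C1: sp3
C2: sp ✓
C3: sp ✓
C4: sp2
C5: sp ✓
C6: sp2
C7: sp ✓
C8: sp ✓
C9: sp3
C10: sp ✓
6 carbons are sp.

6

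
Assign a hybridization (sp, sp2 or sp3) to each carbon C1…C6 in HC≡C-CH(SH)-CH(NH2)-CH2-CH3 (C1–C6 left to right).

C1: 2 σ bonds, plus two π bonds; 2 regions of electron density → sp.
C2 carries 2 σ bonds, plus two π bonds, giving a steric number of 2, so it is sp.
C3 — 4 σ bonds. Steric number 4, so sp3.
C4 has 4 σ bonds: steric number 4 → sp3.
C5 carries 4 σ bonds, giving a steric number of 4, so it is sp3.
C6 carries 4 σ bonds, giving a steric number of 4, so it is sp3.

C1 sp, C2 sp, C3 sp3, C4 sp3, C5 sp3, C6 sp3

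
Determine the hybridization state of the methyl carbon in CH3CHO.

The methyl carbon — 4 σ bonds. Steric number 4, so sp3.

sp^3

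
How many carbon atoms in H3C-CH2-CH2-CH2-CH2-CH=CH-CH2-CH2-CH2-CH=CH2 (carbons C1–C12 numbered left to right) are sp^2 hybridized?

4

C1: sp3
C2: sp3
C3: sp3
C4: sp3
C5: sp3
C6: sp2 ✓
C7: sp2 ✓
C8: sp3
C9: sp3
C10: sp3
C11: sp2 ✓
C12: sp2 ✓
C6, C7, C11, C12 → 4 sp2 carbons.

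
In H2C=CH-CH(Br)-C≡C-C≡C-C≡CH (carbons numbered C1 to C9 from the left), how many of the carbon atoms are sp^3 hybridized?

1

C1: sp2
C2: sp2
C3: sp3 ✓
C4: sp
C5: sp
C6: sp
C7: sp
C8: sp
C9: sp
C3 → 1 sp3 carbon.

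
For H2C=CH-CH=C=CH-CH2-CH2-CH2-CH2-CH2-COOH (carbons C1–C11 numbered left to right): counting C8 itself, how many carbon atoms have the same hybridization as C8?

5

C8 is sp3 (only σ bonds).
C1: sp2
C2: sp2
C3: sp2
C4: sp
C5: sp2
C6: sp3 ✓
C7: sp3 ✓
C8: sp3 ✓
C9: sp3 ✓
C10: sp3 ✓
C11: sp2
5 carbons are sp3.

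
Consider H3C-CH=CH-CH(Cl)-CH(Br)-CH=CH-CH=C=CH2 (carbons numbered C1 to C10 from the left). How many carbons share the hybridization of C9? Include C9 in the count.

C9 is sp (two π bonds).
C1: sp3
C2: sp2
C3: sp2
C4: sp3
C5: sp3
C6: sp2
C7: sp2
C8: sp2
C9: sp ✓
C10: sp2
1 carbon is sp.

1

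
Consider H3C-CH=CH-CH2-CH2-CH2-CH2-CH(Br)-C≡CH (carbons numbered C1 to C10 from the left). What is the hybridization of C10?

C10 (2 σ bonds, plus two π bonds) has steric number 2: sp.

sp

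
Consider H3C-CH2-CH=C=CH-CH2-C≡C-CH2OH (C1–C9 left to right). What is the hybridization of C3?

sp²

C3: 3 σ bonds, plus one π bond; 3 regions of electron density → sp2.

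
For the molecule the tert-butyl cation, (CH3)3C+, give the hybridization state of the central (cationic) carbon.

Three σ bonds and an empty p orbital; no lone pair → steric number 3 → sp2 and planar.

sp2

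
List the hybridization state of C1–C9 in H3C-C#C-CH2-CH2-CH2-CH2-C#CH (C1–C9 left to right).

C1 sp3, C2 sp, C3 sp, C4 sp3, C5 sp3, C6 sp3, C7 sp3, C8 sp, C9 sp

C1 carries 4 σ bonds, giving a steric number of 4, so it is sp3.
C2 carries 2 σ bonds, plus two π bonds, giving a steric number of 2, so it is sp.
C3 carries 2 σ bonds, plus two π bonds, giving a steric number of 2, so it is sp.
C4 carries 4 σ bonds, giving a steric number of 4, so it is sp3.
C5 — 4 σ bonds. Steric number 4, so sp3.
C6: 4 σ bonds; 4 regions of electron density → sp3.
C7 — 4 σ bonds. Steric number 4, so sp3.
C8 — 2 σ bonds, plus two π bonds. Steric number 2, so sp.
C9 carries 2 σ bonds, plus two π bonds, giving a steric number of 2, so it is sp.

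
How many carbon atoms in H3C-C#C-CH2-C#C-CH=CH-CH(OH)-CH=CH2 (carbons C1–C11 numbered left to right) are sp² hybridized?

C1: sp3
C2: sp
C3: sp
C4: sp3
C5: sp
C6: sp
C7: sp2 ✓
C8: sp2 ✓
C9: sp3
C10: sp2 ✓
C11: sp2 ✓
C7, C8, C10, C11 → 4 sp2 carbons.

4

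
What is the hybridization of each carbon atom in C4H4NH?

sp2

Each carbon atom — 3 σ bonds, plus one π bond. Steric number 3, so sp2.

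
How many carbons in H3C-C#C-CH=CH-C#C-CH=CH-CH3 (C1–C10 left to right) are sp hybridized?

4

C1: sp3
C2: sp ✓
C3: sp ✓
C4: sp2
C5: sp2
C6: sp ✓
C7: sp ✓
C8: sp2
C9: sp2
C10: sp3
C2, C3, C6, C7 → 4 sp carbons.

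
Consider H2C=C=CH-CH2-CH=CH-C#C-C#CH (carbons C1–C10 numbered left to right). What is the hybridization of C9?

C9 is sp: 2 σ bonds, plus two π bonds, 2 electron-density regions.

sp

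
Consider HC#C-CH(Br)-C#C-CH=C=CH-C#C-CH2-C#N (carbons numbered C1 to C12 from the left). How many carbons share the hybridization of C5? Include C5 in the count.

C5 is sp (two π bonds).
C1: sp ✓
C2: sp ✓
C3: sp3
C4: sp ✓
C5: sp ✓
C6: sp2
C7: sp ✓
C8: sp2
C9: sp ✓
C10: sp ✓
C11: sp3
C12: sp ✓
8 carbons are sp.

8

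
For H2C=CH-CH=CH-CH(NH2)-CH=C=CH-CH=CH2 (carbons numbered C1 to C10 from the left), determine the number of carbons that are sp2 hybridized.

8

C1: sp2 ✓
C2: sp2 ✓
C3: sp2 ✓
C4: sp2 ✓
C5: sp3
C6: sp2 ✓
C7: sp
C8: sp2 ✓
C9: sp2 ✓
C10: sp2 ✓
C1, C2, C3, C4, C6, C8, C9, C10 → 8 sp2 carbons.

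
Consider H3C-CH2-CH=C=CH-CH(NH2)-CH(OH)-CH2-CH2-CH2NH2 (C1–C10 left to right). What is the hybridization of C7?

C7: 4 σ bonds; 4 regions of electron density → sp3.

sp³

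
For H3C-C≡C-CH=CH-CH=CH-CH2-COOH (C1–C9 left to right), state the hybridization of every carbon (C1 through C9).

C1: 4 σ bonds; 4 regions of electron density → sp3.
C2 — 2 σ bonds, plus two π bonds. Steric number 2, so sp.
C3 has 2 σ bonds, plus two π bonds: steric number 2 → sp.
C4: 3 σ bonds, plus one π bond; 3 regions of electron density → sp2.
C5 (3 σ bonds, plus one π bond) has steric number 3: sp2.
C6 carries 3 σ bonds, plus one π bond, giving a steric number of 3, so it is sp2.
C7: 3 σ bonds, plus one π bond — 3 electron domains, sp2.
C8 carries 4 σ bonds, giving a steric number of 4, so it is sp3.
C9 is sp2: 3 σ bonds, plus one π bond, 3 electron-density regions.

C1 sp3, C2 sp, C3 sp, C4 sp2, C5 sp2, C6 sp2, C7 sp2, C8 sp3, C9 sp2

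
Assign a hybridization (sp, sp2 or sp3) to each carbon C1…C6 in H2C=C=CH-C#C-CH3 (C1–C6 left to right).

C1 carries 3 σ bonds, plus one π bond, giving a steric number of 3, so it is sp2.
C2: 2 σ bonds, plus two π bonds — 2 electron domains, sp.
C3: 3 σ bonds, plus one π bond; 3 regions of electron density → sp2.
C4 (2 σ bonds, plus two π bonds) has steric number 2: sp.
C5 (2 σ bonds, plus two π bonds) has steric number 2: sp.
C6 has 4 σ bonds: steric number 4 → sp3.

C1 sp2, C2 sp, C3 sp2, C4 sp, C5 sp, C6 sp3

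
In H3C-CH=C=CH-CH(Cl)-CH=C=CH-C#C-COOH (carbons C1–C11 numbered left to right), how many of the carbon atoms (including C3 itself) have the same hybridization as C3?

C3 is sp (two π bonds).
C1: sp3
C2: sp2
C3: sp ✓
C4: sp2
C5: sp3
C6: sp2
C7: sp ✓
C8: sp2
C9: sp ✓
C10: sp ✓
C11: sp2
4 carbons are sp.

4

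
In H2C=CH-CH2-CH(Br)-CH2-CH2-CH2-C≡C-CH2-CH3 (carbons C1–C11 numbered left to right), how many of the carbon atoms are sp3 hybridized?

C1: sp2
C2: sp2
C3: sp3 ✓
C4: sp3 ✓
C5: sp3 ✓
C6: sp3 ✓
C7: sp3 ✓
C8: sp
C9: sp
C10: sp3 ✓
C11: sp3 ✓
C3, C4, C5, C6, C7, C10, C11 → 7 sp3 carbons.

7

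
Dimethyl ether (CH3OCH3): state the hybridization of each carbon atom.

Each carbon atom is sp3: 4 σ bonds, 4 electron-density regions.

sp3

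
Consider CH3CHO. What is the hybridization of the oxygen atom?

sp²

The oxygen atom: 1 σ bond and 2 lone pairs, plus one π bond; 3 regions of electron density → sp2.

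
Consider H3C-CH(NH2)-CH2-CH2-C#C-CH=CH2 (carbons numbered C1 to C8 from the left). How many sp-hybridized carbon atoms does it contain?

C1: sp3
C2: sp3
C3: sp3
C4: sp3
C5: sp ✓
C6: sp ✓
C7: sp2
C8: sp2
C5, C6 → 2 sp carbons.

2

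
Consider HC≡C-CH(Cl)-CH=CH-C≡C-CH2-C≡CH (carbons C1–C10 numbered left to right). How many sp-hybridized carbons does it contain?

6

C1: sp ✓
C2: sp ✓
C3: sp3
C4: sp2
C5: sp2
C6: sp ✓
C7: sp ✓
C8: sp3
C9: sp ✓
C10: sp ✓
C1, C2, C6, C7, C9, C10 → 6 sp carbons.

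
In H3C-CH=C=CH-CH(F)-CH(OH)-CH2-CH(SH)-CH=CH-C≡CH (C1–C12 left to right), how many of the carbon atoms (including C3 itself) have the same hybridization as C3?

3

C3 is sp (two π bonds).
C1: sp3
C2: sp2
C3: sp ✓
C4: sp2
C5: sp3
C6: sp3
C7: sp3
C8: sp3
C9: sp2
C10: sp2
C11: sp ✓
C12: sp ✓
3 carbons are sp.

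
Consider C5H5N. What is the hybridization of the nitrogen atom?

N has two σ bonds and one lone pair in the ring plane (steric number 3 → sp2); its p orbital contributes one electron to the aromatic π system via the C=N double bond.

sp²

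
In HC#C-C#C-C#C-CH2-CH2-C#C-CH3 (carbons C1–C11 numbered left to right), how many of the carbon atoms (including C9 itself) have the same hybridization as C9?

C9 is sp (two π bonds).
C1: sp ✓
C2: sp ✓
C3: sp ✓
C4: sp ✓
C5: sp ✓
C6: sp ✓
C7: sp3
C8: sp3
C9: sp ✓
C10: sp ✓
C11: sp3
8 carbons are sp.

8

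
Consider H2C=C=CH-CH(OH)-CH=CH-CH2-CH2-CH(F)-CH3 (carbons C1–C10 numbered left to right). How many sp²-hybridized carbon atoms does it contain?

4

C1: sp2 ✓
C2: sp
C3: sp2 ✓
C4: sp3
C5: sp2 ✓
C6: sp2 ✓
C7: sp3
C8: sp3
C9: sp3
C10: sp3
C1, C3, C5, C6 → 4 sp2 carbons.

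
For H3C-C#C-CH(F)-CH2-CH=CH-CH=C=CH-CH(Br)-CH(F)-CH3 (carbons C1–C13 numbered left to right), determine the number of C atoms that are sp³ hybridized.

6

C1: sp3 ✓
C2: sp
C3: sp
C4: sp3 ✓
C5: sp3 ✓
C6: sp2
C7: sp2
C8: sp2
C9: sp
C10: sp2
C11: sp3 ✓
C12: sp3 ✓
C13: sp3 ✓
C1, C4, C5, C11, C12, C13 → 6 sp3 carbons.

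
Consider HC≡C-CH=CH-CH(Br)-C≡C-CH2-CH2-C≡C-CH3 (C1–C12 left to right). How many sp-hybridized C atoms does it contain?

C1: sp ✓
C2: sp ✓
C3: sp2
C4: sp2
C5: sp3
C6: sp ✓
C7: sp ✓
C8: sp3
C9: sp3
C10: sp ✓
C11: sp ✓
C12: sp3
C1, C2, C6, C7, C10, C11 → 6 sp carbons.

6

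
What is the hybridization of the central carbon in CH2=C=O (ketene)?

sp

The central carbon: 2 σ bonds, plus two π bonds; 2 regions of electron density → sp.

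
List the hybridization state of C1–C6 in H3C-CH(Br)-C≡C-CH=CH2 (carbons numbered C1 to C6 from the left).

C1 sp3, C2 sp3, C3 sp, C4 sp, C5 sp2, C6 sp2

C1: 4 σ bonds; 4 regions of electron density → sp3.
C2 has 4 σ bonds: steric number 4 → sp3.
C3 has 2 σ bonds, plus two π bonds: steric number 2 → sp.
C4 has 2 σ bonds, plus two π bonds: steric number 2 → sp.
C5 is sp2: 3 σ bonds, plus one π bond, 3 electron-density regions.
C6 — 3 σ bonds, plus one π bond. Steric number 3, so sp2.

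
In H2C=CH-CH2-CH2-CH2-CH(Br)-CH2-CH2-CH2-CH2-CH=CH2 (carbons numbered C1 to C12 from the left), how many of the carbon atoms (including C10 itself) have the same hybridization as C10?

8

C10 is sp3 (only σ bonds).
C1: sp2
C2: sp2
C3: sp3 ✓
C4: sp3 ✓
C5: sp3 ✓
C6: sp3 ✓
C7: sp3 ✓
C8: sp3 ✓
C9: sp3 ✓
C10: sp3 ✓
C11: sp2
C12: sp2
8 carbons are sp3.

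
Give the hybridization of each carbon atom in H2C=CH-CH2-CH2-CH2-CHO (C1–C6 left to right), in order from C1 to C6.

C1 sp2, C2 sp2, C3 sp3, C4 sp3, C5 sp3, C6 sp2

C1: 3 σ bonds, plus one π bond — 3 electron domains, sp2.
C2 carries 3 σ bonds, plus one π bond, giving a steric number of 3, so it is sp2.
C3: 4 σ bonds — 4 electron domains, sp3.
C4: 4 σ bonds — 4 electron domains, sp3.
C5 carries 4 σ bonds, giving a steric number of 4, so it is sp3.
C6 is sp2: 3 σ bonds, plus one π bond, 3 electron-density regions.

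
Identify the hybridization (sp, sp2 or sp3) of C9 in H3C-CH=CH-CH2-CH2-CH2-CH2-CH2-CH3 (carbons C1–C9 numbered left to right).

C9 carries 4 σ bonds, giving a steric number of 4, so it is sp3.

sp3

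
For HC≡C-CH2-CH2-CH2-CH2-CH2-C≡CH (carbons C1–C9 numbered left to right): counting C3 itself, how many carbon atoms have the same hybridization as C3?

5

C3 is sp3 (only σ bonds).
C1: sp
C2: sp
C3: sp3 ✓
C4: sp3 ✓
C5: sp3 ✓
C6: sp3 ✓
C7: sp3 ✓
C8: sp
C9: sp
5 carbons are sp3.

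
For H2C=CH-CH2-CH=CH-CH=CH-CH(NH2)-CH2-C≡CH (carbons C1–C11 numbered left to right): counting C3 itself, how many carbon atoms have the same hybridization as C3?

3

C3 is sp3 (only σ bonds).
C1: sp2
C2: sp2
C3: sp3 ✓
C4: sp2
C5: sp2
C6: sp2
C7: sp2
C8: sp3 ✓
C9: sp3 ✓
C10: sp
C11: sp
3 carbons are sp3.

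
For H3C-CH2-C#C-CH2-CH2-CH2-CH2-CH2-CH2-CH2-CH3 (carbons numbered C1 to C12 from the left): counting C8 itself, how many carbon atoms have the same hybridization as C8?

C8 is sp3 (only σ bonds).
C1: sp3 ✓
C2: sp3 ✓
C3: sp
C4: sp
C5: sp3 ✓
C6: sp3 ✓
C7: sp3 ✓
C8: sp3 ✓
C9: sp3 ✓
C10: sp3 ✓
C11: sp3 ✓
C12: sp3 ✓
10 carbons are sp3.

10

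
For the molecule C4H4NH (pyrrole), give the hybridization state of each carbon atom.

sp^2

Each carbon atom carries 3 σ bonds, plus one π bond, giving a steric number of 3, so it is sp2.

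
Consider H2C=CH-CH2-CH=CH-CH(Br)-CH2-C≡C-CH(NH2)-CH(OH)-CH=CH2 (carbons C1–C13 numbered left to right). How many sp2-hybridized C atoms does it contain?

C1: sp2 ✓
C2: sp2 ✓
C3: sp3
C4: sp2 ✓
C5: sp2 ✓
C6: sp3
C7: sp3
C8: sp
C9: sp
C10: sp3
C11: sp3
C12: sp2 ✓
C13: sp2 ✓
C1, C2, C4, C5, C12, C13 → 6 sp2 carbons.

6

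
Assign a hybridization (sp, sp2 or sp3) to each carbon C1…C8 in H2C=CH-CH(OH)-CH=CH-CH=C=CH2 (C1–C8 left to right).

C1 has 3 σ bonds, plus one π bond: steric number 3 → sp2.
C2 is sp2: 3 σ bonds, plus one π bond, 3 electron-density regions.
C3 (4 σ bonds) has steric number 4: sp3.
C4 — 3 σ bonds, plus one π bond. Steric number 3, so sp2.
C5 is sp2: 3 σ bonds, plus one π bond, 3 electron-density regions.
C6: 3 σ bonds, plus one π bond; 3 regions of electron density → sp2.
C7 — 2 σ bonds, plus two π bonds. Steric number 2, so sp.
C8 carries 3 σ bonds, plus one π bond, giving a steric number of 3, so it is sp2.

C1 sp2, C2 sp2, C3 sp3, C4 sp2, C5 sp2, C6 sp2, C7 sp, C8 sp2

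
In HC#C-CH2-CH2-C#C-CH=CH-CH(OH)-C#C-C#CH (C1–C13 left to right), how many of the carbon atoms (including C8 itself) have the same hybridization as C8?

C8 is sp2 (one π bond).
C1: sp
C2: sp
C3: sp3
C4: sp3
C5: sp
C6: sp
C7: sp2 ✓
C8: sp2 ✓
C9: sp3
C10: sp
C11: sp
C12: sp
C13: sp
2 carbons are sp2.

2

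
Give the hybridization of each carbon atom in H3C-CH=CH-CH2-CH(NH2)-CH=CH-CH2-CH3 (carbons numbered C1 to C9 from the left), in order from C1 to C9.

C1 sp3, C2 sp2, C3 sp2, C4 sp3, C5 sp3, C6 sp2, C7 sp2, C8 sp3, C9 sp3

C1: 4 σ bonds; 4 regions of electron density → sp3.
C2: 3 σ bonds, plus one π bond; 3 regions of electron density → sp2.
C3 (3 σ bonds, plus one π bond) has steric number 3: sp2.
C4: 4 σ bonds; 4 regions of electron density → sp3.
C5 has 4 σ bonds: steric number 4 → sp3.
C6 carries 3 σ bonds, plus one π bond, giving a steric number of 3, so it is sp2.
C7 (3 σ bonds, plus one π bond) has steric number 3: sp2.
C8 has 4 σ bonds: steric number 4 → sp3.
C9 has 4 σ bonds: steric number 4 → sp3.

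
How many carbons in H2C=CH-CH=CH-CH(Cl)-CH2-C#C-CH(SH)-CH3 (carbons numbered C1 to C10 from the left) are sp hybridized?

2

C1: sp2
C2: sp2
C3: sp2
C4: sp2
C5: sp3
C6: sp3
C7: sp ✓
C8: sp ✓
C9: sp3
C10: sp3
C7, C8 → 2 sp carbons.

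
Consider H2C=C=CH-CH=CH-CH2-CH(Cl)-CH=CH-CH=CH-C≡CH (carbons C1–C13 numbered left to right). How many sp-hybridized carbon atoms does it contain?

C1: sp2
C2: sp ✓
C3: sp2
C4: sp2
C5: sp2
C6: sp3
C7: sp3
C8: sp2
C9: sp2
C10: sp2
C11: sp2
C12: sp ✓
C13: sp ✓
C2, C12, C13 → 3 sp carbons.

3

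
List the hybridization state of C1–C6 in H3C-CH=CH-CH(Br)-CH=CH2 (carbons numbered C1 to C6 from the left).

C1: 4 σ bonds; 4 regions of electron density → sp3.
C2 is sp2: 3 σ bonds, plus one π bond, 3 electron-density regions.
C3 is sp2: 3 σ bonds, plus one π bond, 3 electron-density regions.
C4 is sp3: 4 σ bonds, 4 electron-density regions.
C5 carries 3 σ bonds, plus one π bond, giving a steric number of 3, so it is sp2.
C6 (3 σ bonds, plus one π bond) has steric number 3: sp2.

C1 sp3, C2 sp2, C3 sp2, C4 sp3, C5 sp2, C6 sp2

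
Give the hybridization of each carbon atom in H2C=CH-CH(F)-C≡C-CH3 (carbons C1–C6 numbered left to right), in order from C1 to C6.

C1 carries 3 σ bonds, plus one π bond, giving a steric number of 3, so it is sp2.
C2 carries 3 σ bonds, plus one π bond, giving a steric number of 3, so it is sp2.
C3 (4 σ bonds) has steric number 4: sp3.
C4: 2 σ bonds, plus two π bonds — 2 electron domains, sp.
C5 — 2 σ bonds, plus two π bonds. Steric number 2, so sp.
C6: 4 σ bonds — 4 electron domains, sp3.

C1 sp2, C2 sp2, C3 sp3, C4 sp, C5 sp, C6 sp3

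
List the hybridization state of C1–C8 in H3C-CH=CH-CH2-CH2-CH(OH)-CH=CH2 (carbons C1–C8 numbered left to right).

C1 sp3, C2 sp2, C3 sp2, C4 sp3, C5 sp3, C6 sp3, C7 sp2, C8 sp2

C1 has 4 σ bonds: steric number 4 → sp3.
C2 carries 3 σ bonds, plus one π bond, giving a steric number of 3, so it is sp2.
C3 (3 σ bonds, plus one π bond) has steric number 3: sp2.
C4: 4 σ bonds — 4 electron domains, sp3.
C5: 4 σ bonds — 4 electron domains, sp3.
C6 (4 σ bonds) has steric number 4: sp3.
C7: 3 σ bonds, plus one π bond — 3 electron domains, sp2.
C8 is sp2: 3 σ bonds, plus one π bond, 3 electron-density regions.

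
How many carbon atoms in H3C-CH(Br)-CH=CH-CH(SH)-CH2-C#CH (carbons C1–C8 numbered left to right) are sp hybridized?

2

C1: sp3
C2: sp3
C3: sp2
C4: sp2
C5: sp3
C6: sp3
C7: sp ✓
C8: sp ✓
C7, C8 → 2 sp carbons.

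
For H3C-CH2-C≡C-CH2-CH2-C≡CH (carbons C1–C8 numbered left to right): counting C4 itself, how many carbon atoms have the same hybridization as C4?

4

C4 is sp (two π bonds).
C1: sp3
C2: sp3
C3: sp ✓
C4: sp ✓
C5: sp3
C6: sp3
C7: sp ✓
C8: sp ✓
4 carbons are sp.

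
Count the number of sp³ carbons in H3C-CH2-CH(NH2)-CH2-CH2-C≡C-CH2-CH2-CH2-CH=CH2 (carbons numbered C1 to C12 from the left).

C1: sp3 ✓
C2: sp3 ✓
C3: sp3 ✓
C4: sp3 ✓
C5: sp3 ✓
C6: sp
C7: sp
C8: sp3 ✓
C9: sp3 ✓
C10: sp3 ✓
C11: sp2
C12: sp2
C1, C2, C3, C4, C5, C8, C9, C10 → 8 sp3 carbons.

8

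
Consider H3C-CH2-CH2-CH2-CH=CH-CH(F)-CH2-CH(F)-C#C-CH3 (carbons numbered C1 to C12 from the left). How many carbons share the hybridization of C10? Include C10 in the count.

2

C10 is sp (two π bonds).
C1: sp3
C2: sp3
C3: sp3
C4: sp3
C5: sp2
C6: sp2
C7: sp3
C8: sp3
C9: sp3
C10: sp ✓
C11: sp ✓
C12: sp3
2 carbons are sp.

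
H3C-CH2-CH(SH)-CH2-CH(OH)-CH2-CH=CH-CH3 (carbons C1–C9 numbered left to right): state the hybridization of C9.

sp³

C9: 4 σ bonds — 4 electron domains, sp3.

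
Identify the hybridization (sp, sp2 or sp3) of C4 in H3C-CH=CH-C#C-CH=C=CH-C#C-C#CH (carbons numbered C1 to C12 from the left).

C4 (2 σ bonds, plus two π bonds) has steric number 2: sp.

sp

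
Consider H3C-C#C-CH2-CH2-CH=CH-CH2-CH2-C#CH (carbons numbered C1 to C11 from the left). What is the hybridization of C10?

C10 — 2 σ bonds, plus two π bonds. Steric number 2, so sp.

sp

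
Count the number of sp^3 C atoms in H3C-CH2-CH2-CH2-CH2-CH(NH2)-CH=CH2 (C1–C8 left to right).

C1: sp3 ✓
C2: sp3 ✓
C3: sp3 ✓
C4: sp3 ✓
C5: sp3 ✓
C6: sp3 ✓
C7: sp2
C8: sp2
C1, C2, C3, C4, C5, C6 → 6 sp3 carbons.

6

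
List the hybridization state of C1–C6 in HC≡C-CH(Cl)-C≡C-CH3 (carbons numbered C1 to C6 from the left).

C1 (2 σ bonds, plus two π bonds) has steric number 2: sp.
C2 has 2 σ bonds, plus two π bonds: steric number 2 → sp.
C3 carries 4 σ bonds, giving a steric number of 4, so it is sp3.
C4 is sp: 2 σ bonds, plus two π bonds, 2 electron-density regions.
C5 has 2 σ bonds, plus two π bonds: steric number 2 → sp.
C6 — 4 σ bonds. Steric number 4, so sp3.

C1 sp, C2 sp, C3 sp3, C4 sp, C5 sp, C6 sp3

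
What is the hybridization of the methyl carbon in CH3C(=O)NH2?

The methyl carbon — 4 σ bonds. Steric number 4, so sp3.

sp³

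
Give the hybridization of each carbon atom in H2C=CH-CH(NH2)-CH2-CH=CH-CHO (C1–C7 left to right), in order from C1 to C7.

C1: 3 σ bonds, plus one π bond; 3 regions of electron density → sp2.
C2 carries 3 σ bonds, plus one π bond, giving a steric number of 3, so it is sp2.
C3 carries 4 σ bonds, giving a steric number of 4, so it is sp3.
C4 carries 4 σ bonds, giving a steric number of 4, so it is sp3.
C5 (3 σ bonds, plus one π bond) has steric number 3: sp2.
C6: 3 σ bonds, plus one π bond; 3 regions of electron density → sp2.
C7: 3 σ bonds, plus one π bond — 3 electron domains, sp2.

C1 sp2, C2 sp2, C3 sp3, C4 sp3, C5 sp2, C6 sp2, C7 sp2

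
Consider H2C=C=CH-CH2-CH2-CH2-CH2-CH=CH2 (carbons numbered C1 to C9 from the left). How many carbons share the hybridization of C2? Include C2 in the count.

C2 is sp (two π bonds).
C1: sp2
C2: sp ✓
C3: sp2
C4: sp3
C5: sp3
C6: sp3
C7: sp3
C8: sp2
C9: sp2
1 carbon is sp.

1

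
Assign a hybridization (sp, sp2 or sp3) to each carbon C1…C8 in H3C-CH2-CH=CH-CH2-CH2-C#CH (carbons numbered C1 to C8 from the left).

C1 carries 4 σ bonds, giving a steric number of 4, so it is sp3.
C2 — 4 σ bonds. Steric number 4, so sp3.
C3 is sp2: 3 σ bonds, plus one π bond, 3 electron-density regions.
C4 is sp2: 3 σ bonds, plus one π bond, 3 electron-density regions.
C5: 4 σ bonds — 4 electron domains, sp3.
C6: 4 σ bonds — 4 electron domains, sp3.
C7 is sp: 2 σ bonds, plus two π bonds, 2 electron-density regions.
C8: 2 σ bonds, plus two π bonds; 2 regions of electron density → sp.

C1 sp3, C2 sp3, C3 sp2, C4 sp2, C5 sp3, C6 sp3, C7 sp, C8 sp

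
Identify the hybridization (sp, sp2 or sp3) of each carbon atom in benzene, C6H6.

sp²

Every ring carbon has three σ bonds and contributes one p electron to the aromatic π system.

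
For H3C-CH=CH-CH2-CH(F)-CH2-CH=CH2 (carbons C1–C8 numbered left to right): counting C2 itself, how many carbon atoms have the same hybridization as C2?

C2 is sp2 (one π bond).
C1: sp3
C2: sp2 ✓
C3: sp2 ✓
C4: sp3
C5: sp3
C6: sp3
C7: sp2 ✓
C8: sp2 ✓
4 carbons are sp2.

4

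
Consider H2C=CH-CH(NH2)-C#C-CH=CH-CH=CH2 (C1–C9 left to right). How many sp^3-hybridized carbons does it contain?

1

C1: sp2
C2: sp2
C3: sp3 ✓
C4: sp
C5: sp
C6: sp2
C7: sp2
C8: sp2
C9: sp2
C3 → 1 sp3 carbon.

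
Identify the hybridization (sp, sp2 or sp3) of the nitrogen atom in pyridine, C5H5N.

N has two σ bonds and one lone pair in the ring plane (steric number 3 → sp2); its p orbital contributes one electron to the aromatic π system via the C=N double bond.

sp²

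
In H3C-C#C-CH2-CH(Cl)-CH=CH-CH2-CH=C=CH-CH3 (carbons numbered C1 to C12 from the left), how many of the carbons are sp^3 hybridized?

C1: sp3 ✓
C2: sp
C3: sp
C4: sp3 ✓
C5: sp3 ✓
C6: sp2
C7: sp2
C8: sp3 ✓
C9: sp2
C10: sp
C11: sp2
C12: sp3 ✓
C1, C4, C5, C8, C12 → 5 sp3 carbons.

5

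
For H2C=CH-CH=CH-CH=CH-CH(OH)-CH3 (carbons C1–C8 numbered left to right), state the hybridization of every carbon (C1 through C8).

C1 sp2, C2 sp2, C3 sp2, C4 sp2, C5 sp2, C6 sp2, C7 sp3, C8 sp3

C1 — 3 σ bonds, plus one π bond. Steric number 3, so sp2.
C2 has 3 σ bonds, plus one π bond: steric number 3 → sp2.
C3: 3 σ bonds, plus one π bond — 3 electron domains, sp2.
C4 — 3 σ bonds, plus one π bond. Steric number 3, so sp2.
C5 (3 σ bonds, plus one π bond) has steric number 3: sp2.
C6 — 3 σ bonds, plus one π bond. Steric number 3, so sp2.
C7 (4 σ bonds) has steric number 4: sp3.
C8 (4 σ bonds) has steric number 4: sp3.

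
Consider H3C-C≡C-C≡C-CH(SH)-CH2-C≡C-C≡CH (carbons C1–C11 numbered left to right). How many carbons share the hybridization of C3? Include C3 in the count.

C3 is sp (two π bonds).
C1: sp3
C2: sp ✓
C3: sp ✓
C4: sp ✓
C5: sp ✓
C6: sp3
C7: sp3
C8: sp ✓
C9: sp ✓
C10: sp ✓
C11: sp ✓
8 carbons are sp.

8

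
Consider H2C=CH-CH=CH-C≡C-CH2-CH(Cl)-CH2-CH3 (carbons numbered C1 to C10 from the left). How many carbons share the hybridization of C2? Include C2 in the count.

4

C2 is sp2 (one π bond).
C1: sp2 ✓
C2: sp2 ✓
C3: sp2 ✓
C4: sp2 ✓
C5: sp
C6: sp
C7: sp3
C8: sp3
C9: sp3
C10: sp3
4 carbons are sp2.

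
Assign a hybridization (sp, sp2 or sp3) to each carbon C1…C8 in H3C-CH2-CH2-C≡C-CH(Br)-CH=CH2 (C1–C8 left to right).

C1 sp3, C2 sp3, C3 sp3, C4 sp, C5 sp, C6 sp3, C7 sp2, C8 sp2

C1: 4 σ bonds — 4 electron domains, sp3.
C2 — 4 σ bonds. Steric number 4, so sp3.
C3 is sp3: 4 σ bonds, 4 electron-density regions.
C4 (2 σ bonds, plus two π bonds) has steric number 2: sp.
C5: 2 σ bonds, plus two π bonds; 2 regions of electron density → sp.
C6: 4 σ bonds — 4 electron domains, sp3.
C7 (3 σ bonds, plus one π bond) has steric number 3: sp2.
C8: 3 σ bonds, plus one π bond; 3 regions of electron density → sp2.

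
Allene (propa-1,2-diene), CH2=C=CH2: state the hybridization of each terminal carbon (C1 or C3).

sp²

Each terminal carbon (C1 or C3) has 3 σ bonds, plus one π bond: steric number 3 → sp2.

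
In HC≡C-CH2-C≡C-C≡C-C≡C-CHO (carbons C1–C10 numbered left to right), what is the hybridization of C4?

sp

C4 has 2 σ bonds, plus two π bonds: steric number 2 → sp.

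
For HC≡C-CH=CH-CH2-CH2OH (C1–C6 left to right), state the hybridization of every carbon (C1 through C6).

C1 — 2 σ bonds, plus two π bonds. Steric number 2, so sp.
C2: 2 σ bonds, plus two π bonds — 2 electron domains, sp.
C3 carries 3 σ bonds, plus one π bond, giving a steric number of 3, so it is sp2.
C4: 3 σ bonds, plus one π bond; 3 regions of electron density → sp2.
C5: 4 σ bonds; 4 regions of electron density → sp3.
C6 — 4 σ bonds. Steric number 4, so sp3.

C1 sp, C2 sp, C3 sp2, C4 sp2, C5 sp3, C6 sp3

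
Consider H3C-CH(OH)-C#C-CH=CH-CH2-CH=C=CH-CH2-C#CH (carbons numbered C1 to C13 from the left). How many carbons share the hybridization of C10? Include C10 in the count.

C10 is sp2 (one π bond).
C1: sp3
C2: sp3
C3: sp
C4: sp
C5: sp2 ✓
C6: sp2 ✓
C7: sp3
C8: sp2 ✓
C9: sp
C10: sp2 ✓
C11: sp3
C12: sp
C13: sp
4 carbons are sp2.

4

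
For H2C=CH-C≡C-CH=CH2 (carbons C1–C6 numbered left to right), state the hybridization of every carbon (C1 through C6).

C1 is sp2: 3 σ bonds, plus one π bond, 3 electron-density regions.
C2 has 3 σ bonds, plus one π bond: steric number 3 → sp2.
C3: 2 σ bonds, plus two π bonds — 2 electron domains, sp.
C4: 2 σ bonds, plus two π bonds — 2 electron domains, sp.
C5 has 3 σ bonds, plus one π bond: steric number 3 → sp2.
C6 carries 3 σ bonds, plus one π bond, giving a steric number of 3, so it is sp2.

C1 sp2, C2 sp2, C3 sp, C4 sp, C5 sp2, C6 sp2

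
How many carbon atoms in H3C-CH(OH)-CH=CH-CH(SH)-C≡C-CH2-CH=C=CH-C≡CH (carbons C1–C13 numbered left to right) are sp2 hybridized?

C1: sp3
C2: sp3
C3: sp2 ✓
C4: sp2 ✓
C5: sp3
C6: sp
C7: sp
C8: sp3
C9: sp2 ✓
C10: sp
C11: sp2 ✓
C12: sp
C13: sp
C3, C4, C9, C11 → 4 sp2 carbons.

4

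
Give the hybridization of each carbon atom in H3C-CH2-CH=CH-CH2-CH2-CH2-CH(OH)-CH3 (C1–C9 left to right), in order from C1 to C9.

C1: 4 σ bonds — 4 electron domains, sp3.
C2 (4 σ bonds) has steric number 4: sp3.
C3 has 3 σ bonds, plus one π bond: steric number 3 → sp2.
C4: 3 σ bonds, plus one π bond — 3 electron domains, sp2.
C5: 4 σ bonds; 4 regions of electron density → sp3.
C6: 4 σ bonds; 4 regions of electron density → sp3.
C7 has 4 σ bonds: steric number 4 → sp3.
C8 carries 4 σ bonds, giving a steric number of 4, so it is sp3.
C9: 4 σ bonds — 4 electron domains, sp3.

C1 sp3, C2 sp3, C3 sp2, C4 sp2, C5 sp3, C6 sp3, C7 sp3, C8 sp3, C9 sp3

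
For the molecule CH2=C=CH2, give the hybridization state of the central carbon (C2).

Two σ bonds and two π bonds (one to each neighbour) → sp.

sp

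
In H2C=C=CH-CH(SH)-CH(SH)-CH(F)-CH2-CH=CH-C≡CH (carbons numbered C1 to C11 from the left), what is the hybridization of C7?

sp³

C7 is sp3: 4 σ bonds, 4 electron-density regions.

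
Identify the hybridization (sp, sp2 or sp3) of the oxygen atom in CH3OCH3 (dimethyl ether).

sp^3

Two σ bonds + two lone pairs = steric number 4 → sp3.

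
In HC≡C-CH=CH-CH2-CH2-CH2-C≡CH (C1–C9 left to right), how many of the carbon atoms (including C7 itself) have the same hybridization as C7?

3

C7 is sp3 (only σ bonds).
C1: sp
C2: sp
C3: sp2
C4: sp2
C5: sp3 ✓
C6: sp3 ✓
C7: sp3 ✓
C8: sp
C9: sp
3 carbons are sp3.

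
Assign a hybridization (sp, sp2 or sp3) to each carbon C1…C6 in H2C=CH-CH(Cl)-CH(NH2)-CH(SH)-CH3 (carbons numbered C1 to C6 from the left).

C1: 3 σ bonds, plus one π bond — 3 electron domains, sp2.
C2: 3 σ bonds, plus one π bond; 3 regions of electron density → sp2.
C3 — 4 σ bonds. Steric number 4, so sp3.
C4 has 4 σ bonds: steric number 4 → sp3.
C5 has 4 σ bonds: steric number 4 → sp3.
C6 is sp3: 4 σ bonds, 4 electron-density regions.

C1 sp2, C2 sp2, C3 sp3, C4 sp3, C5 sp3, C6 sp3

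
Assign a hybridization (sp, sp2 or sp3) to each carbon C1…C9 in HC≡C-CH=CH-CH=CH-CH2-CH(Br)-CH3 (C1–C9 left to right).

C1 sp, C2 sp, C3 sp2, C4 sp2, C5 sp2, C6 sp2, C7 sp3, C8 sp3, C9 sp3

C1 — 2 σ bonds, plus two π bonds. Steric number 2, so sp.
C2: 2 σ bonds, plus two π bonds — 2 electron domains, sp.
C3: 3 σ bonds, plus one π bond — 3 electron domains, sp2.
C4 is sp2: 3 σ bonds, plus one π bond, 3 electron-density regions.
C5: 3 σ bonds, plus one π bond; 3 regions of electron density → sp2.
C6: 3 σ bonds, plus one π bond; 3 regions of electron density → sp2.
C7: 4 σ bonds; 4 regions of electron density → sp3.
C8 — 4 σ bonds. Steric number 4, so sp3.
C9 is sp3: 4 σ bonds, 4 electron-density regions.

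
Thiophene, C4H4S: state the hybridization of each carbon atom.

Each carbon atom: 3 σ bonds, plus one π bond — 3 electron domains, sp2.

sp^2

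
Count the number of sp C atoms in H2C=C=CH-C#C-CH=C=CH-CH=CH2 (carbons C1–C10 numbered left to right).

C1: sp2
C2: sp ✓
C3: sp2
C4: sp ✓
C5: sp ✓
C6: sp2
C7: sp ✓
C8: sp2
C9: sp2
C10: sp2
C2, C4, C5, C7 → 4 sp carbons.

4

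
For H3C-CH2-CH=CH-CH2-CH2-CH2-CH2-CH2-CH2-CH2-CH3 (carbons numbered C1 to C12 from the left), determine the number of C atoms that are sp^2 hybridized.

C1: sp3
C2: sp3
C3: sp2 ✓
C4: sp2 ✓
C5: sp3
C6: sp3
C7: sp3
C8: sp3
C9: sp3
C10: sp3
C11: sp3
C12: sp3
C3, C4 → 2 sp2 carbons.

2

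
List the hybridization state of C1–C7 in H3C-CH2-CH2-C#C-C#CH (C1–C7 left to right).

C1 sp3, C2 sp3, C3 sp3, C4 sp, C5 sp, C6 sp, C7 sp

C1 (4 σ bonds) has steric number 4: sp3.
C2: 4 σ bonds; 4 regions of electron density → sp3.
C3 has 4 σ bonds: steric number 4 → sp3.
C4 has 2 σ bonds, plus two π bonds: steric number 2 → sp.
C5 — 2 σ bonds, plus two π bonds. Steric number 2, so sp.
C6 has 2 σ bonds, plus two π bonds: steric number 2 → sp.
C7 carries 2 σ bonds, plus two π bonds, giving a steric number of 2, so it is sp.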